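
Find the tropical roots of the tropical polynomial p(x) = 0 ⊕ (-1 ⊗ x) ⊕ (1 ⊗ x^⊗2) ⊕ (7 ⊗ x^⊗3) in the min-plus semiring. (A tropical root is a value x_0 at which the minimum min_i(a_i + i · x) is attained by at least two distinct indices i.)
Roots: {-6, -2, 1}

Each tropical root is a break point of the lower envelope of the lines y = a_i + i · x (there are 4 lines, with slopes 0, 1, ..., 3). Only the lines that attain the minimum somewhere contribute to roots; other lines are dominated. Here the surviving (envelope) indices are i = 3, i = 2, i = 1, i = 0.
Intersections between consecutive envelope lines give the roots: for adjacent envelope indices i < j the intersection is x = (a_i − a_j) / (j − i). Reading off the sorted break points: {-6, -2, 1}.
Verification: at each break x_0, at least two indices attain the minimum of min_i(a_i + i · x_0).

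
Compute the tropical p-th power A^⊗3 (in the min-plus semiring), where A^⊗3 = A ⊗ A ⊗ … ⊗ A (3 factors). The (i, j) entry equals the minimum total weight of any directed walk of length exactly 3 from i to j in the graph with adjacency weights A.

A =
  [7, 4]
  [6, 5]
A^⊗3 =
  [15, 14]
  [16, 15]

Each entry (A^⊗3)_ij equals the minimum over all length-3 walks i = v_0 → v_1 → … → v_3 = j of Σ_t A[v_t][v_{t+1}]. For example, for (i, j) = (0, 1) we minimise over 4 possible intermediate vertex sequences; the minimum is 14, attained along the walk 0 → 1 → 0 → 1.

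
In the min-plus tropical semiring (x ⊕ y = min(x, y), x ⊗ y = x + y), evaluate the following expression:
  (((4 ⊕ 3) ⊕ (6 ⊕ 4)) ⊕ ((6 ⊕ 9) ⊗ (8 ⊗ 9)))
(((4 ⊕ 3) ⊕ (6 ⊕ 4)) ⊕ ((6 ⊕ 9) ⊗ (8 ⊗ 9))) = 3

Expand innermost to outermost. Recall ⊕ takes the minimum of its arguments and ⊗ takes their sum. Working out the expression (((4 ⊕ 3) ⊕ (6 ⊕ 4)) ⊕ ((6 ⊕ 9) ⊗ (8 ⊗ 9))) gives 3.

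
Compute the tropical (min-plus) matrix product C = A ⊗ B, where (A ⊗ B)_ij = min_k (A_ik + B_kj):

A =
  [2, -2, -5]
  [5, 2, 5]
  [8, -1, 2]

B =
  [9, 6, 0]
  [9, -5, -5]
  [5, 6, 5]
A ⊗ B =
  [0, -7, -7]
  [10, -3, -3]
  [7, -6, -6]

Apply the min-plus product entry-by-entry:
  C[0][0] = min over k of (A[0][0] + B[0][0] = 2 + 9 = 11, A[0][1] + B[1][0] = -2 + 9 = 7, A[0][2] + B[2][0] = -5 + 5 = 0) = 0 (attained at k = 2)
  C[0][1] = min over k of (A[0][0] + B[0][1] = 2 + 6 = 8, A[0][1] + B[1][1] = -2 + -5 = -7, A[0][2] + B[2][1] = -5 + 6 = 1) = -7 (attained at k = 1)
  C[0][2] = min over k of (A[0][0] + B[0][2] = 2 + 0 = 2, A[0][1] + B[1][2] = -2 + -5 = -7, A[0][2] + B[2][2] = -5 + 5 = 0) = -7 (attained at k = 1)
  C[1][0] = min over k of (A[1][0] + B[0][0] = 5 + 9 = 14, A[1][1] + B[1][0] = 2 + 9 = 11, A[1][2] + B[2][0] = 5 + 5 = 10) = 10 (attained at k = 2)
  C[1][1] = min over k of (A[1][0] + B[0][1] = 5 + 6 = 11, A[1][1] + B[1][1] = 2 + -5 = -3, A[1][2] + B[2][1] = 5 + 6 = 11) = -3 (attained at k = 1)
  C[1][2] = min over k of (A[1][0] + B[0][2] = 5 + 0 = 5, A[1][1] + B[1][2] = 2 + -5 = -3, A[1][2] + B[2][2] = 5 + 5 = 10) = -3 (attained at k = 1)
  C[2][0] = min over k of (A[2][0] + B[0][0] = 8 + 9 = 17, A[2][1] + B[1][0] = -1 + 9 = 8, A[2][2] + B[2][0] = 2 + 5 = 7) = 7 (attained at k = 2)
  C[2][1] = min over k of (A[2][0] + B[0][1] = 8 + 6 = 14, A[2][1] + B[1][1] = -1 + -5 = -6, A[2][2] + B[2][1] = 2 + 6 = 8) = -6 (attained at k = 1)
  C[2][2] = min over k of (A[2][0] + B[0][2] = 8 + 0 = 8, A[2][1] + B[1][2] = -1 + -5 = -6, A[2][2] + B[2][2] = 2 + 5 = 7) = -6 (attained at k = 1)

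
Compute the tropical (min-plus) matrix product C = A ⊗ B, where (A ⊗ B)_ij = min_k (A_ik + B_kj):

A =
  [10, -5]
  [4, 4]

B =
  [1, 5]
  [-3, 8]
A ⊗ B =
  [-8, 3]
  [1, 9]

Apply the min-plus product entry-by-entry:
  C[0][0] = min over k of (A[0][0] + B[0][0] = 10 + 1 = 11, A[0][1] + B[1][0] = -5 + -3 = -8) = -8 (attained at k = 1)
  C[0][1] = min over k of (A[0][0] + B[0][1] = 10 + 5 = 15, A[0][1] + B[1][1] = -5 + 8 = 3) = 3 (attained at k = 1)
  C[1][0] = min over k of (A[1][0] + B[0][0] = 4 + 1 = 5, A[1][1] + B[1][0] = 4 + -3 = 1) = 1 (attained at k = 1)
  C[1][1] = min over k of (A[1][0] + B[0][1] = 4 + 5 = 9, A[1][1] + B[1][1] = 4 + 8 = 12) = 9 (attained at k = 0)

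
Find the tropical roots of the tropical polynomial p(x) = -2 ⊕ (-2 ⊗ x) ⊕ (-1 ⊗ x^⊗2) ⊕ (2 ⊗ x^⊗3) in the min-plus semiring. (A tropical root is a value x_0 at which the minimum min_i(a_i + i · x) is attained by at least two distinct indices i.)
Roots: {-3, -1, 0}

Each tropical root is a break point of the lower envelope of the lines y = a_i + i · x (there are 4 lines, with slopes 0, 1, ..., 3). Only the lines that attain the minimum somewhere contribute to roots; other lines are dominated. Here the surviving (envelope) indices are i = 3, i = 2, i = 1, i = 0.
Intersections between consecutive envelope lines give the roots: for adjacent envelope indices i < j the intersection is x = (a_i − a_j) / (j − i). Reading off the sorted break points: {-3, -1, 0}.
Verification: at each break x_0, at least two indices attain the minimum of min_i(a_i + i · x_0).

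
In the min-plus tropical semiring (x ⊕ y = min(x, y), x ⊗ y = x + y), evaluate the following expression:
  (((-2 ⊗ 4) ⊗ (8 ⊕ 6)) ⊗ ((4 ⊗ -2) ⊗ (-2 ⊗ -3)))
(((-2 ⊗ 4) ⊗ (8 ⊕ 6)) ⊗ ((4 ⊗ -2) ⊗ (-2 ⊗ -3))) = 5

Expand innermost to outermost. Recall ⊕ takes the minimum of its arguments and ⊗ takes their sum. Working out the expression (((-2 ⊗ 4) ⊗ (8 ⊕ 6)) ⊗ ((4 ⊗ -2) ⊗ (-2 ⊗ -3))) gives 5.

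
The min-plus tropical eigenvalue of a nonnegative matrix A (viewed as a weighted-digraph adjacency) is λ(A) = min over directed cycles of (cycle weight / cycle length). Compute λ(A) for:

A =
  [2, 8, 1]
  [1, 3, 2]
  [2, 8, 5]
λ(A) = 3/2

Enumerate directed cycles and compute their means (weight / length). Sample:
  cycle 0 → 0: weight = 2, length = 1, mean = 2/1 ≈ 2.000
  cycle 1 → 1: weight = 3, length = 1, mean = 3/1 ≈ 3.000
  cycle 2 → 2: weight = 5, length = 1, mean = 5/1 ≈ 5.000
  cycle 0 → 1 → 0: weight = 9, length = 2, mean = 9/2 ≈ 4.500
  cycle 0 → 2 → 0: weight = 3, length = 2, mean = 3/2 ≈ 1.500
  cycle 1 → 0 → 1: weight = 9, length = 2, mean = 9/2 ≈ 4.500
Minimum mean = 1.500, attained e.g. along the cycle 0 → 2 → 0 with weight 3 and length 2. So λ(A) = 3/2 = 3/2.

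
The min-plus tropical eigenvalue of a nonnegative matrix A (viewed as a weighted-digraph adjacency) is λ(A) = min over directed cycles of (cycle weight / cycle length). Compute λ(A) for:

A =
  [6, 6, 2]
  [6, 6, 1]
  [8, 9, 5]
λ(A) = 5

Enumerate directed cycles and compute their means (weight / length). Sample:
  cycle 0 → 0: weight = 6, length = 1, mean = 6/1 ≈ 6.000
  cycle 1 → 1: weight = 6, length = 1, mean = 6/1 ≈ 6.000
  cycle 2 → 2: weight = 5, length = 1, mean = 5/1 ≈ 5.000
  cycle 0 → 1 → 0: weight = 12, length = 2, mean = 12/2 ≈ 6.000
  cycle 0 → 2 → 0: weight = 10, length = 2, mean = 10/2 ≈ 5.000
  cycle 1 → 0 → 1: weight = 12, length = 2, mean = 12/2 ≈ 6.000
Minimum mean = 5.000, attained e.g. along the cycle 2 → 2 with weight 5 and length 1. So λ(A) = 5/1 = 5.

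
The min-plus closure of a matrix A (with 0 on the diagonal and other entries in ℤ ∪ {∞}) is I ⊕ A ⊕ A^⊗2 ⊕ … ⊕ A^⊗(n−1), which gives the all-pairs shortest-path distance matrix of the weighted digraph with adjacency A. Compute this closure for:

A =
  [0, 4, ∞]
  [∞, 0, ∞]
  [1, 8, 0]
Closure =
  [0, 4, ∞]
  [∞, 0, ∞]
  [1, 5, 0]

This is the Floyd-Warshall all-pairs shortest-path computation. For each intermediate vertex k = 0, 1, …, 2, update dist[i][j] ← min(dist[i][j], dist[i][k] + dist[k][j]). The final matrix gives, for each (i, j), the minimum total weight of any directed path from i to j (possibly empty when i = j).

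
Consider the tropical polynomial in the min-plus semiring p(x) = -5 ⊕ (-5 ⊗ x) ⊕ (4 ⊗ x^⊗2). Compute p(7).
p(7) = -5

A tropical monomial a ⊗ x^⊗i evaluates to a + i · x. Evaluating each term at x = 7:
  Term 0 contributes -5 + 0 · 7 = -5
  Term 1 contributes -5 + 1 · 7 = 2
  Term 2 contributes 4 + 2 · 7 = 18
p(7) = ⊕ of these = min[-5, 2, 18] = -5.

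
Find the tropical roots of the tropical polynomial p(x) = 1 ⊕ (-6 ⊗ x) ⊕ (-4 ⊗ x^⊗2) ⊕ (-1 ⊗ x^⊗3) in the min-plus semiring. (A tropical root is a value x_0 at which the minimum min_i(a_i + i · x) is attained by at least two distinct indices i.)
Roots: {-3, -2, 7}

Each tropical root is a break point of the lower envelope of the lines y = a_i + i · x (there are 4 lines, with slopes 0, 1, ..., 3). Only the lines that attain the minimum somewhere contribute to roots; other lines are dominated. Here the surviving (envelope) indices are i = 3, i = 2, i = 1, i = 0.
Intersections between consecutive envelope lines give the roots: for adjacent envelope indices i < j the intersection is x = (a_i − a_j) / (j − i). Reading off the sorted break points: {-3, -2, 7}.
Verification: at each break x_0, at least two indices attain the minimum of min_i(a_i + i · x_0).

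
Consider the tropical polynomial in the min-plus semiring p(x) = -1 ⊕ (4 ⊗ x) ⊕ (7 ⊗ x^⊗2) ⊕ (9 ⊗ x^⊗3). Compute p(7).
p(7) = -1

A tropical monomial a ⊗ x^⊗i evaluates to a + i · x. Evaluating each term at x = 7:
  Term 0 contributes -1 + 0 · 7 = -1
  Term 1 contributes 4 + 1 · 7 = 11
  Term 2 contributes 7 + 2 · 7 = 21
  Term 3 contributes 9 + 3 · 7 = 30
p(7) = ⊕ of these = min[-1, 11, 21, 30] = -1.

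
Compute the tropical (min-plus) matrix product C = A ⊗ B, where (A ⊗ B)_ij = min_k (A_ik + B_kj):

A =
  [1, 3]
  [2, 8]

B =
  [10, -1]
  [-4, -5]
A ⊗ B =
  [-1, -2]
  [4, 1]

Apply the min-plus product entry-by-entry:
  C[0][0] = min over k of (A[0][0] + B[0][0] = 1 + 10 = 11, A[0][1] + B[1][0] = 3 + -4 = -1) = -1 (attained at k = 1)
  C[0][1] = min over k of (A[0][0] + B[0][1] = 1 + -1 = 0, A[0][1] + B[1][1] = 3 + -5 = -2) = -2 (attained at k = 1)
  C[1][0] = min over k of (A[1][0] + B[0][0] = 2 + 10 = 12, A[1][1] + B[1][0] = 8 + -4 = 4) = 4 (attained at k = 1)
  C[1][1] = min over k of (A[1][0] + B[0][1] = 2 + -1 = 1, A[1][1] + B[1][1] = 8 + -5 = 3) = 1 (attained at k = 0)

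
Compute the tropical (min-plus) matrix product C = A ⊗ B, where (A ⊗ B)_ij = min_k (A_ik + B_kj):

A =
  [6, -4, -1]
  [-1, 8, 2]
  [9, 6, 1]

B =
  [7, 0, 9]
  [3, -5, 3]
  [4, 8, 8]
A ⊗ B =
  [-1, -9, -1]
  [6, -1, 8]
  [5, 1, 9]

Apply the min-plus product entry-by-entry:
  C[0][0] = min over k of (A[0][0] + B[0][0] = 6 + 7 = 13, A[0][1] + B[1][0] = -4 + 3 = -1, A[0][2] + B[2][0] = -1 + 4 = 3) = -1 (attained at k = 1)
  C[0][1] = min over k of (A[0][0] + B[0][1] = 6 + 0 = 6, A[0][1] + B[1][1] = -4 + -5 = -9, A[0][2] + B[2][1] = -1 + 8 = 7) = -9 (attained at k = 1)
  C[0][2] = min over k of (A[0][0] + B[0][2] = 6 + 9 = 15, A[0][1] + B[1][2] = -4 + 3 = -1, A[0][2] + B[2][2] = -1 + 8 = 7) = -1 (attained at k = 1)
  C[1][0] = min over k of (A[1][0] + B[0][0] = -1 + 7 = 6, A[1][1] + B[1][0] = 8 + 3 = 11, A[1][2] + B[2][0] = 2 + 4 = 6) = 6 (attained at k = 0)
  C[1][1] = min over k of (A[1][0] + B[0][1] = -1 + 0 = -1, A[1][1] + B[1][1] = 8 + -5 = 3, A[1][2] + B[2][1] = 2 + 8 = 10) = -1 (attained at k = 0)
  C[1][2] = min over k of (A[1][0] + B[0][2] = -1 + 9 = 8, A[1][1] + B[1][2] = 8 + 3 = 11, A[1][2] + B[2][2] = 2 + 8 = 10) = 8 (attained at k = 0)
  C[2][0] = min over k of (A[2][0] + B[0][0] = 9 + 7 = 16, A[2][1] + B[1][0] = 6 + 3 = 9, A[2][2] + B[2][0] = 1 + 4 = 5) = 5 (attained at k = 2)
  C[2][1] = min over k of (A[2][0] + B[0][1] = 9 + 0 = 9, A[2][1] + B[1][1] = 6 + -5 = 1, A[2][2] + B[2][1] = 1 + 8 = 9) = 1 (attained at k = 1)
  C[2][2] = min over k of (A[2][0] + B[0][2] = 9 + 9 = 18, A[2][1] + B[1][2] = 6 + 3 = 9, A[2][2] + B[2][2] = 1 + 8 = 9) = 9 (attained at k = 1)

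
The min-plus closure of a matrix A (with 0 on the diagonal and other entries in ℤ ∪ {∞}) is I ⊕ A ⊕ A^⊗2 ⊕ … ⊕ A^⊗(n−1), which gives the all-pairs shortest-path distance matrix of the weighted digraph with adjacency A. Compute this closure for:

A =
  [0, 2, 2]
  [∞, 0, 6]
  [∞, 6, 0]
Closure =
  [0, 2, 2]
  [∞, 0, 6]
  [∞, 6, 0]

This is the Floyd-Warshall all-pairs shortest-path computation. For each intermediate vertex k = 0, 1, …, 2, update dist[i][j] ← min(dist[i][j], dist[i][k] + dist[k][j]). The final matrix gives, for each (i, j), the minimum total weight of any directed path from i to j (possibly empty when i = j).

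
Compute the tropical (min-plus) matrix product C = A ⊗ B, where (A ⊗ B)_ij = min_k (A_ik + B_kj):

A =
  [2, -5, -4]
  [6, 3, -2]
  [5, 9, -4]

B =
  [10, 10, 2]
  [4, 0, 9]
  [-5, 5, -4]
A ⊗ B =
  [-9, -5, -8]
  [-7, 3, -6]
  [-9, 1, -8]

Apply the min-plus product entry-by-entry:
  C[0][0] = min over k of (A[0][0] + B[0][0] = 2 + 10 = 12, A[0][1] + B[1][0] = -5 + 4 = -1, A[0][2] + B[2][0] = -4 + -5 = -9) = -9 (attained at k = 2)
  C[0][1] = min over k of (A[0][0] + B[0][1] = 2 + 10 = 12, A[0][1] + B[1][1] = -5 + 0 = -5, A[0][2] + B[2][1] = -4 + 5 = 1) = -5 (attained at k = 1)
  C[0][2] = min over k of (A[0][0] + B[0][2] = 2 + 2 = 4, A[0][1] + B[1][2] = -5 + 9 = 4, A[0][2] + B[2][2] = -4 + -4 = -8) = -8 (attained at k = 2)
  C[1][0] = min over k of (A[1][0] + B[0][0] = 6 + 10 = 16, A[1][1] + B[1][0] = 3 + 4 = 7, A[1][2] + B[2][0] = -2 + -5 = -7) = -7 (attained at k = 2)
  C[1][1] = min over k of (A[1][0] + B[0][1] = 6 + 10 = 16, A[1][1] + B[1][1] = 3 + 0 = 3, A[1][2] + B[2][1] = -2 + 5 = 3) = 3 (attained at k = 1)
  C[1][2] = min over k of (A[1][0] + B[0][2] = 6 + 2 = 8, A[1][1] + B[1][2] = 3 + 9 = 12, A[1][2] + B[2][2] = -2 + -4 = -6) = -6 (attained at k = 2)
  C[2][0] = min over k of (A[2][0] + B[0][0] = 5 + 10 = 15, A[2][1] + B[1][0] = 9 + 4 = 13, A[2][2] + B[2][0] = -4 + -5 = -9) = -9 (attained at k = 2)
  C[2][1] = min over k of (A[2][0] + B[0][1] = 5 + 10 = 15, A[2][1] + B[1][1] = 9 + 0 = 9, A[2][2] + B[2][1] = -4 + 5 = 1) = 1 (attained at k = 2)
  C[2][2] = min over k of (A[2][0] + B[0][2] = 5 + 2 = 7, A[2][1] + B[1][2] = 9 + 9 = 18, A[2][2] + B[2][2] = -4 + -4 = -8) = -8 (attained at k = 2)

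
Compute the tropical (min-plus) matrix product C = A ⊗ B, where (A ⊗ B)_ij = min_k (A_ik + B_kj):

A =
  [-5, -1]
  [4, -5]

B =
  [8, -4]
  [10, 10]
A ⊗ B =
  [3, -9]
  [5, 0]

Apply the min-plus product entry-by-entry:
  C[0][0] = min over k of (A[0][0] + B[0][0] = -5 + 8 = 3, A[0][1] + B[1][0] = -1 + 10 = 9) = 3 (attained at k = 0)
  C[0][1] = min over k of (A[0][0] + B[0][1] = -5 + -4 = -9, A[0][1] + B[1][1] = -1 + 10 = 9) = -9 (attained at k = 0)
  C[1][0] = min over k of (A[1][0] + B[0][0] = 4 + 8 = 12, A[1][1] + B[1][0] = -5 + 10 = 5) = 5 (attained at k = 1)
  C[1][1] = min over k of (A[1][0] + B[0][1] = 4 + -4 = 0, A[1][1] + B[1][1] = -5 + 10 = 5) = 0 (attained at k = 0)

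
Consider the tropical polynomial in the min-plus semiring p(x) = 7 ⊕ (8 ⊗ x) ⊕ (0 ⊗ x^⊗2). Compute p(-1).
p(-1) = -2

A tropical monomial a ⊗ x^⊗i evaluates to a + i · x. Evaluating each term at x = -1:
  Term 0 contributes 7 + 0 · -1 = 7
  Term 1 contributes 8 + 1 · -1 = 7
  Term 2 contributes 0 + 2 · -1 = -2
p(-1) = ⊕ of these = min[7, 7, -2] = -2.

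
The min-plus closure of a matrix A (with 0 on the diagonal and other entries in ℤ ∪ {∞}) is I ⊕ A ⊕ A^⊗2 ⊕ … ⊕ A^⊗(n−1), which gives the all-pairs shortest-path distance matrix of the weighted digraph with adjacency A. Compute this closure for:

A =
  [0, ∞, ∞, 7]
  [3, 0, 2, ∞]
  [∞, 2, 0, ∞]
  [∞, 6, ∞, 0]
Closure =
  [0, 13, 15, 7]
  [3, 0, 2, 10]
  [5, 2, 0, 12]
  [9, 6, 8, 0]

This is the Floyd-Warshall all-pairs shortest-path computation. For each intermediate vertex k = 0, 1, …, 3, update dist[i][j] ← min(dist[i][j], dist[i][k] + dist[k][j]). The final matrix gives, for each (i, j), the minimum total weight of any directed path from i to j (possibly empty when i = j).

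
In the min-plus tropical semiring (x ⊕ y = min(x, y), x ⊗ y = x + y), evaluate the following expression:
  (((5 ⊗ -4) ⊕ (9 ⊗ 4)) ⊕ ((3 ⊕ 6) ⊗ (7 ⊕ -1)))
(((5 ⊗ -4) ⊕ (9 ⊗ 4)) ⊕ ((3 ⊕ 6) ⊗ (7 ⊕ -1))) = 1

Expand innermost to outermost. Recall ⊕ takes the minimum of its arguments and ⊗ takes their sum. Working out the expression (((5 ⊗ -4) ⊕ (9 ⊗ 4)) ⊕ ((3 ⊕ 6) ⊗ (7 ⊕ -1))) gives 1.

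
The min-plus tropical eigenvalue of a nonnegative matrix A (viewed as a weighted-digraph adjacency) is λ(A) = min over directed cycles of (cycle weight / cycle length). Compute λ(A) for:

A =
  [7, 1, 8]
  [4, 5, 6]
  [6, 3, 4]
λ(A) = 5/2

Enumerate directed cycles and compute their means (weight / length). Sample:
  cycle 0 → 0: weight = 7, length = 1, mean = 7/1 ≈ 7.000
  cycle 1 → 1: weight = 5, length = 1, mean = 5/1 ≈ 5.000
  cycle 2 → 2: weight = 4, length = 1, mean = 4/1 ≈ 4.000
  cycle 0 → 1 → 0: weight = 5, length = 2, mean = 5/2 ≈ 2.500
  cycle 0 → 2 → 0: weight = 14, length = 2, mean = 14/2 ≈ 7.000
  cycle 1 → 0 → 1: weight = 5, length = 2, mean = 5/2 ≈ 2.500
Minimum mean = 2.500, attained e.g. along the cycle 0 → 1 → 0 with weight 5 and length 2. So λ(A) = 5/2 = 5/2.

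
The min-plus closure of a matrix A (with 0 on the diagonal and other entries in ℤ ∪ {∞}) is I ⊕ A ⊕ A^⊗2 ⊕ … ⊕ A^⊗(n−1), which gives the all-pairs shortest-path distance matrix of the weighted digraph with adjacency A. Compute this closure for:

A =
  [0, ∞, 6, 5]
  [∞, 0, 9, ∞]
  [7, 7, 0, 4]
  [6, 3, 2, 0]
Closure =
  [0, 8, 6, 5]
  [16, 0, 9, 13]
  [7, 7, 0, 4]
  [6, 3, 2, 0]

This is the Floyd-Warshall all-pairs shortest-path computation. For each intermediate vertex k = 0, 1, …, 3, update dist[i][j] ← min(dist[i][j], dist[i][k] + dist[k][j]). The final matrix gives, for each (i, j), the minimum total weight of any directed path from i to j (possibly empty when i = j).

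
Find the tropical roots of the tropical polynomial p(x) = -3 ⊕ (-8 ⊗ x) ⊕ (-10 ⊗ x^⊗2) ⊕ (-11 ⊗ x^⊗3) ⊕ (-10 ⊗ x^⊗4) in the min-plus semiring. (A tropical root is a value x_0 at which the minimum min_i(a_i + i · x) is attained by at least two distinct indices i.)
Roots: {-1, 1, 2, 5}

Each tropical root is a break point of the lower envelope of the lines y = a_i + i · x (there are 5 lines, with slopes 0, 1, ..., 4). Only the lines that attain the minimum somewhere contribute to roots; other lines are dominated. Here the surviving (envelope) indices are i = 4, i = 3, i = 2, i = 1, i = 0.
Intersections between consecutive envelope lines give the roots: for adjacent envelope indices i < j the intersection is x = (a_i − a_j) / (j − i). Reading off the sorted break points: {-1, 1, 2, 5}.
Verification: at each break x_0, at least two indices attain the minimum of min_i(a_i + i · x_0).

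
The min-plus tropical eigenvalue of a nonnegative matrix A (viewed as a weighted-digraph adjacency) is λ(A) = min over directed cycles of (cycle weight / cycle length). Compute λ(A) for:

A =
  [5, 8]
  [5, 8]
λ(A) = 5

Enumerate directed cycles and compute their means (weight / length). Sample:
  cycle 0 → 0: weight = 5, length = 1, mean = 5/1 ≈ 5.000
  cycle 1 → 1: weight = 8, length = 1, mean = 8/1 ≈ 8.000
  cycle 0 → 1 → 0: weight = 13, length = 2, mean = 13/2 ≈ 6.500
  cycle 1 → 0 → 1: weight = 13, length = 2, mean = 13/2 ≈ 6.500
Minimum mean = 5.000, attained e.g. along the cycle 0 → 0 with weight 5 and length 1. So λ(A) = 5/1 = 5.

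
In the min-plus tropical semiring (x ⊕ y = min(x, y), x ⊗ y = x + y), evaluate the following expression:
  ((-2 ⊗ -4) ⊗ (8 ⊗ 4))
((-2 ⊗ -4) ⊗ (8 ⊗ 4)) = 6

Expand innermost to outermost. Recall ⊕ takes the minimum of its arguments and ⊗ takes their sum. Working out the expression ((-2 ⊗ -4) ⊗ (8 ⊗ 4)) gives 6.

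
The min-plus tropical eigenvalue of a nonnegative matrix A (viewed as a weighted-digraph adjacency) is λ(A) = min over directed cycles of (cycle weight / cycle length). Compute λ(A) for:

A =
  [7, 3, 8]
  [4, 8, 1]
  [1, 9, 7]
λ(A) = 5/3

Enumerate directed cycles and compute their means (weight / length). Sample:
  cycle 0 → 0: weight = 7, length = 1, mean = 7/1 ≈ 7.000
  cycle 1 → 1: weight = 8, length = 1, mean = 8/1 ≈ 8.000
  cycle 2 → 2: weight = 7, length = 1, mean = 7/1 ≈ 7.000
  cycle 0 → 1 → 0: weight = 7, length = 2, mean = 7/2 ≈ 3.500
  cycle 0 → 2 → 0: weight = 9, length = 2, mean = 9/2 ≈ 4.500
  cycle 1 → 0 → 1: weight = 7, length = 2, mean = 7/2 ≈ 3.500
Minimum mean = 1.667, attained e.g. along the cycle 0 → 1 → 2 → 0 with weight 5 and length 3. So λ(A) = 5/3 = 5/3.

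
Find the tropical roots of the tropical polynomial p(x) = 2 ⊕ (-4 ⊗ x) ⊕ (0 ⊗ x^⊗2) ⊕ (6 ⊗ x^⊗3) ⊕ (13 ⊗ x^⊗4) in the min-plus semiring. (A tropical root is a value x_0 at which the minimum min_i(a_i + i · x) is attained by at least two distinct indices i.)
Roots: {-7, -6, -4, 6}

Each tropical root is a break point of the lower envelope of the lines y = a_i + i · x (there are 5 lines, with slopes 0, 1, ..., 4). Only the lines that attain the minimum somewhere contribute to roots; other lines are dominated. Here the surviving (envelope) indices are i = 4, i = 3, i = 2, i = 1, i = 0.
Intersections between consecutive envelope lines give the roots: for adjacent envelope indices i < j the intersection is x = (a_i − a_j) / (j − i). Reading off the sorted break points: {-7, -6, -4, 6}.
Verification: at each break x_0, at least two indices attain the minimum of min_i(a_i + i · x_0).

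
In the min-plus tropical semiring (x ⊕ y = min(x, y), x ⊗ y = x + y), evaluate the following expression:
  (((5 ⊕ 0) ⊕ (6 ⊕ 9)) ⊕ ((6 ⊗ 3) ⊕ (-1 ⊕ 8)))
(((5 ⊕ 0) ⊕ (6 ⊕ 9)) ⊕ ((6 ⊗ 3) ⊕ (-1 ⊕ 8))) = -1

Expand innermost to outermost. Recall ⊕ takes the minimum of its arguments and ⊗ takes their sum. Working out the expression (((5 ⊕ 0) ⊕ (6 ⊕ 9)) ⊕ ((6 ⊗ 3) ⊕ (-1 ⊕ 8))) gives -1.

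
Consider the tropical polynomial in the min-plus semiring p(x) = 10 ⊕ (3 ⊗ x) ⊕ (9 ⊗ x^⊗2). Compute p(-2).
p(-2) = 1

A tropical monomial a ⊗ x^⊗i evaluates to a + i · x. Evaluating each term at x = -2:
  Term 0 contributes 10 + 0 · -2 = 10
  Term 1 contributes 3 + 1 · -2 = 1
  Term 2 contributes 9 + 2 · -2 = 5
p(-2) = ⊕ of these = min[10, 1, 5] = 1.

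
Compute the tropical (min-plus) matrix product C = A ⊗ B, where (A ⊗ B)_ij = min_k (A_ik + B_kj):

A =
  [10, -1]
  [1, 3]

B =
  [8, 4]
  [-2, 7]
A ⊗ B =
  [-3, 6]
  [1, 5]

Apply the min-plus product entry-by-entry:
  C[0][0] = min over k of (A[0][0] + B[0][0] = 10 + 8 = 18, A[0][1] + B[1][0] = -1 + -2 = -3) = -3 (attained at k = 1)
  C[0][1] = min over k of (A[0][0] + B[0][1] = 10 + 4 = 14, A[0][1] + B[1][1] = -1 + 7 = 6) = 6 (attained at k = 1)
  C[1][0] = min over k of (A[1][0] + B[0][0] = 1 + 8 = 9, A[1][1] + B[1][0] = 3 + -2 = 1) = 1 (attained at k = 1)
  C[1][1] = min over k of (A[1][0] + B[0][1] = 1 + 4 = 5, A[1][1] + B[1][1] = 3 + 7 = 10) = 5 (attained at k = 0)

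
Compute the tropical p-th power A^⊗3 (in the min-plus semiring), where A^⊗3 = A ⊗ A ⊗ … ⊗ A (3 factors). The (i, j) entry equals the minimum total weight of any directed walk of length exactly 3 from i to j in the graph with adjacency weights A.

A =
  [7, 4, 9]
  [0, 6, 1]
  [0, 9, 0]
A^⊗3 =
  [5, 8, 5]
  [1, 5, 1]
  [0, 4, 0]

Each entry (A^⊗3)_ij equals the minimum over all length-3 walks i = v_0 → v_1 → … → v_3 = j of Σ_t A[v_t][v_{t+1}]. For example, for (i, j) = (0, 2) we minimise over 9 possible intermediate vertex sequences; the minimum is 5, attained along the walk 0 → 1 → 2 → 2.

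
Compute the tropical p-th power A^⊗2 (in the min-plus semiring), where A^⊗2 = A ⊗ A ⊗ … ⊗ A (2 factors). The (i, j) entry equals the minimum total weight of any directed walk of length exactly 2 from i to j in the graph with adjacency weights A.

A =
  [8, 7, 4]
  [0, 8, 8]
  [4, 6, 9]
A^⊗2 =
  [7, 10, 12]
  [8, 7, 4]
  [6, 11, 8]

Each entry (A^⊗2)_ij equals the minimum over all length-2 walks i = v_0 → v_1 → … → v_2 = j of Σ_t A[v_t][v_{t+1}]. For example, for (i, j) = (0, 2) we minimise over 3 possible intermediate vertex sequences; the minimum is 12, attained along the walk 0 → 0 → 2.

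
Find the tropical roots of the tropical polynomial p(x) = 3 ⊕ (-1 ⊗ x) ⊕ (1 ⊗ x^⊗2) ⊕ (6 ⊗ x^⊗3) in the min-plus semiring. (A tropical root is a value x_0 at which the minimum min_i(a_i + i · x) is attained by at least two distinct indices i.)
Roots: {-5, -2, 4}

Each tropical root is a break point of the lower envelope of the lines y = a_i + i · x (there are 4 lines, with slopes 0, 1, ..., 3). Only the lines that attain the minimum somewhere contribute to roots; other lines are dominated. Here the surviving (envelope) indices are i = 3, i = 2, i = 1, i = 0.
Intersections between consecutive envelope lines give the roots: for adjacent envelope indices i < j the intersection is x = (a_i − a_j) / (j − i). Reading off the sorted break points: {-5, -2, 4}.
Verification: at each break x_0, at least two indices attain the minimum of min_i(a_i + i · x_0).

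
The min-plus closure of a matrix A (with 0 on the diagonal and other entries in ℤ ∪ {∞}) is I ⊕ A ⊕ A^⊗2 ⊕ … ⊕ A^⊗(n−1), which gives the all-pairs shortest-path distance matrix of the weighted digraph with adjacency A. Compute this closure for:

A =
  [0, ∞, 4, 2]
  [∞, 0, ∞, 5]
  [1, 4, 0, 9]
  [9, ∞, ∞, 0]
Closure =
  [0, 8, 4, 2]
  [14, 0, 18, 5]
  [1, 4, 0, 3]
  [9, 17, 13, 0]

This is the Floyd-Warshall all-pairs shortest-path computation. For each intermediate vertex k = 0, 1, …, 3, update dist[i][j] ← min(dist[i][j], dist[i][k] + dist[k][j]). The final matrix gives, for each (i, j), the minimum total weight of any directed path from i to j (possibly empty when i = j).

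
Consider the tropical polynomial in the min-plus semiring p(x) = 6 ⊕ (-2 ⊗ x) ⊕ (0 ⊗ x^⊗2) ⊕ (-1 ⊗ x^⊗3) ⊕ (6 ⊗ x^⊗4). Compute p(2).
p(2) = 0

A tropical monomial a ⊗ x^⊗i evaluates to a + i · x. Evaluating each term at x = 2:
  Term 0 contributes 6 + 0 · 2 = 6
  Term 1 contributes -2 + 1 · 2 = 0
  Term 2 contributes 0 + 2 · 2 = 4
  Term 3 contributes -1 + 3 · 2 = 5
  Term 4 contributes 6 + 4 · 2 = 14
p(2) = ⊕ of these = min[6, 0, 4, 5, 14] = 0.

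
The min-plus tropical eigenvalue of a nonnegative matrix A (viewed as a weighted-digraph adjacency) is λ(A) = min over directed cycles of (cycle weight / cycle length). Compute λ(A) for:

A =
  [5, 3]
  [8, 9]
λ(A) = 5

Enumerate directed cycles and compute their means (weight / length). Sample:
  cycle 0 → 0: weight = 5, length = 1, mean = 5/1 ≈ 5.000
  cycle 1 → 1: weight = 9, length = 1, mean = 9/1 ≈ 9.000
  cycle 0 → 1 → 0: weight = 11, length = 2, mean = 11/2 ≈ 5.500
  cycle 1 → 0 → 1: weight = 11, length = 2, mean = 11/2 ≈ 5.500
Minimum mean = 5.000, attained e.g. along the cycle 0 → 0 with weight 5 and length 1. So λ(A) = 5/1 = 5.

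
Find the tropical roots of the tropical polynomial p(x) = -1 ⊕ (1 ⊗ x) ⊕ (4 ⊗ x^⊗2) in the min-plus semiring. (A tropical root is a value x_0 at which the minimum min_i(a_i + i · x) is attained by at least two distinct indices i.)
Roots: {-3, -2}

Each tropical root is a break point of the lower envelope of the lines y = a_i + i · x (there are 3 lines, with slopes 0, 1, ..., 2). Only the lines that attain the minimum somewhere contribute to roots; other lines are dominated. Here the surviving (envelope) indices are i = 2, i = 1, i = 0.
Intersections between consecutive envelope lines give the roots: for adjacent envelope indices i < j the intersection is x = (a_i − a_j) / (j − i). Reading off the sorted break points: {-3, -2}.
Verification: at each break x_0, at least two indices attain the minimum of min_i(a_i + i · x_0).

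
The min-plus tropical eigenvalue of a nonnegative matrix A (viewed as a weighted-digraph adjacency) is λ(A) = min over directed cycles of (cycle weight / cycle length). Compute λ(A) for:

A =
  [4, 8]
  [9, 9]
λ(A) = 4

Enumerate directed cycles and compute their means (weight / length). Sample:
  cycle 0 → 0: weight = 4, length = 1, mean = 4/1 ≈ 4.000
  cycle 1 → 1: weight = 9, length = 1, mean = 9/1 ≈ 9.000
  cycle 0 → 1 → 0: weight = 17, length = 2, mean = 17/2 ≈ 8.500
  cycle 1 → 0 → 1: weight = 17, length = 2, mean = 17/2 ≈ 8.500
Minimum mean = 4.000, attained e.g. along the cycle 0 → 0 with weight 4 and length 1. So λ(A) = 4/1 = 4.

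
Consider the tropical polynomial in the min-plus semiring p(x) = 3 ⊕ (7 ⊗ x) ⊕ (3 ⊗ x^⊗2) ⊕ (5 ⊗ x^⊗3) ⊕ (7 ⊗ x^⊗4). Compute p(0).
p(0) = 3

A tropical monomial a ⊗ x^⊗i evaluates to a + i · x. Evaluating each term at x = 0:
  Term 0 contributes 3 + 0 · 0 = 3
  Term 1 contributes 7 + 1 · 0 = 7
  Term 2 contributes 3 + 2 · 0 = 3
  Term 3 contributes 5 + 3 · 0 = 5
  Term 4 contributes 7 + 4 · 0 = 7
p(0) = ⊕ of these = min[3, 7, 3, 5, 7] = 3.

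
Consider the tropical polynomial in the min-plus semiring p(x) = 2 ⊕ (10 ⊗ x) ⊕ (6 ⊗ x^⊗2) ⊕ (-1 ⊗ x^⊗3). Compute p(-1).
p(-1) = -4

A tropical monomial a ⊗ x^⊗i evaluates to a + i · x. Evaluating each term at x = -1:
  Term 0 contributes 2 + 0 · -1 = 2
  Term 1 contributes 10 + 1 · -1 = 9
  Term 2 contributes 6 + 2 · -1 = 4
  Term 3 contributes -1 + 3 · -1 = -4
p(-1) = ⊕ of these = min[2, 9, 4, -4] = -4.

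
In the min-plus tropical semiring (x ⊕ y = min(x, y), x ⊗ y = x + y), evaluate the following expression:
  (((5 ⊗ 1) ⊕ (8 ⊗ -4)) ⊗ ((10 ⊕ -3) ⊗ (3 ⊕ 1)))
(((5 ⊗ 1) ⊕ (8 ⊗ -4)) ⊗ ((10 ⊕ -3) ⊗ (3 ⊕ 1))) = 2

Expand innermost to outermost. Recall ⊕ takes the minimum of its arguments and ⊗ takes their sum. Working out the expression (((5 ⊗ 1) ⊕ (8 ⊗ -4)) ⊗ ((10 ⊕ -3) ⊗ (3 ⊕ 1))) gives 2.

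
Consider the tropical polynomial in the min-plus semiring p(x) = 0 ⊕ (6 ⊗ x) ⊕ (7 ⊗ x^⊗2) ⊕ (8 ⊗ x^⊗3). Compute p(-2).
p(-2) = 0

A tropical monomial a ⊗ x^⊗i evaluates to a + i · x. Evaluating each term at x = -2:
  Term 0 contributes 0 + 0 · -2 = 0
  Term 1 contributes 6 + 1 · -2 = 4
  Term 2 contributes 7 + 2 · -2 = 3
  Term 3 contributes 8 + 3 · -2 = 2
p(-2) = ⊕ of these = min[0, 4, 3, 2] = 0.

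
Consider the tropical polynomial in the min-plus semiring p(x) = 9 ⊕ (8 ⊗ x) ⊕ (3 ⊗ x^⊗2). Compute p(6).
p(6) = 9

A tropical monomial a ⊗ x^⊗i evaluates to a + i · x. Evaluating each term at x = 6:
  Term 0 contributes 9 + 0 · 6 = 9
  Term 1 contributes 8 + 1 · 6 = 14
  Term 2 contributes 3 + 2 · 6 = 15
p(6) = ⊕ of these = min[9, 14, 15] = 9.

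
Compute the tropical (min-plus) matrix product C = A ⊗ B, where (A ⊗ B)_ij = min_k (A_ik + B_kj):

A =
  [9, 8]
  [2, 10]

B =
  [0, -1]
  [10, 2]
A ⊗ B =
  [9, 8]
  [2, 1]

Apply the min-plus product entry-by-entry:
  C[0][0] = min over k of (A[0][0] + B[0][0] = 9 + 0 = 9, A[0][1] + B[1][0] = 8 + 10 = 18) = 9 (attained at k = 0)
  C[0][1] = min over k of (A[0][0] + B[0][1] = 9 + -1 = 8, A[0][1] + B[1][1] = 8 + 2 = 10) = 8 (attained at k = 0)
  C[1][0] = min over k of (A[1][0] + B[0][0] = 2 + 0 = 2, A[1][1] + B[1][0] = 10 + 10 = 20) = 2 (attained at k = 0)
  C[1][1] = min over k of (A[1][0] + B[0][1] = 2 + -1 = 1, A[1][1] + B[1][1] = 10 + 2 = 12) = 1 (attained at k = 0)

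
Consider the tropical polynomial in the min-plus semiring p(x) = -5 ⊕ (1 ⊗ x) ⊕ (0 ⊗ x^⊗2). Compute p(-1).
p(-1) = -5

A tropical monomial a ⊗ x^⊗i evaluates to a + i · x. Evaluating each term at x = -1:
  Term 0 contributes -5 + 0 · -1 = -5
  Term 1 contributes 1 + 1 · -1 = 0
  Term 2 contributes 0 + 2 · -1 = -2
p(-1) = ⊕ of these = min[-5, 0, -2] = -5.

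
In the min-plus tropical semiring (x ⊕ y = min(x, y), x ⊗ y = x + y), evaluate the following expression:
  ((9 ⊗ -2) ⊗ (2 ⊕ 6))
((9 ⊗ -2) ⊗ (2 ⊕ 6)) = 9

Expand innermost to outermost. Recall ⊕ takes the minimum of its arguments and ⊗ takes their sum. Working out the expression ((9 ⊗ -2) ⊗ (2 ⊕ 6)) gives 9.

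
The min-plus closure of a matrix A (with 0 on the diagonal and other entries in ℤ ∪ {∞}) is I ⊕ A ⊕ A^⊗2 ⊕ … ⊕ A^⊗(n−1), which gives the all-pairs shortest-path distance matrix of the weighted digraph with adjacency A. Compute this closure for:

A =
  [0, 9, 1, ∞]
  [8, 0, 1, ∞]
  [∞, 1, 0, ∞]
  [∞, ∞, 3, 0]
Closure =
  [0, 2, 1, ∞]
  [8, 0, 1, ∞]
  [9, 1, 0, ∞]
  [12, 4, 3, 0]

This is the Floyd-Warshall all-pairs shortest-path computation. For each intermediate vertex k = 0, 1, …, 3, update dist[i][j] ← min(dist[i][j], dist[i][k] + dist[k][j]). The final matrix gives, for each (i, j), the minimum total weight of any directed path from i to j (possibly empty when i = j).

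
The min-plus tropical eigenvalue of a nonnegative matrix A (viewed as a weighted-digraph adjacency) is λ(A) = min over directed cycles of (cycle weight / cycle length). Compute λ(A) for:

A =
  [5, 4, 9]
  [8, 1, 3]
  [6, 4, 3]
λ(A) = 1

Enumerate directed cycles and compute their means (weight / length). Sample:
  cycle 0 → 0: weight = 5, length = 1, mean = 5/1 ≈ 5.000
  cycle 1 → 1: weight = 1, length = 1, mean = 1/1 ≈ 1.000
  cycle 2 → 2: weight = 3, length = 1, mean = 3/1 ≈ 3.000
  cycle 0 → 1 → 0: weight = 12, length = 2, mean = 12/2 ≈ 6.000
  cycle 0 → 2 → 0: weight = 15, length = 2, mean = 15/2 ≈ 7.500
  cycle 1 → 0 → 1: weight = 12, length = 2, mean = 12/2 ≈ 6.000
Minimum mean = 1.000, attained e.g. along the cycle 1 → 1 with weight 1 and length 1. So λ(A) = 1/1 = 1.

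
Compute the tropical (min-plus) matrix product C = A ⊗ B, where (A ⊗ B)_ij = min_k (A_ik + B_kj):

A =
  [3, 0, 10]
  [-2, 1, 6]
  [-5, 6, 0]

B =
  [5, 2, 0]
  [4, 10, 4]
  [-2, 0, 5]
A ⊗ B =
  [4, 5, 3]
  [3, 0, -2]
  [-2, -3, -5]

Apply the min-plus product entry-by-entry:
  C[0][0] = min over k of (A[0][0] + B[0][0] = 3 + 5 = 8, A[0][1] + B[1][0] = 0 + 4 = 4, A[0][2] + B[2][0] = 10 + -2 = 8) = 4 (attained at k = 1)
  C[0][1] = min over k of (A[0][0] + B[0][1] = 3 + 2 = 5, A[0][1] + B[1][1] = 0 + 10 = 10, A[0][2] + B[2][1] = 10 + 0 = 10) = 5 (attained at k = 0)
  C[0][2] = min over k of (A[0][0] + B[0][2] = 3 + 0 = 3, A[0][1] + B[1][2] = 0 + 4 = 4, A[0][2] + B[2][2] = 10 + 5 = 15) = 3 (attained at k = 0)
  C[1][0] = min over k of (A[1][0] + B[0][0] = -2 + 5 = 3, A[1][1] + B[1][0] = 1 + 4 = 5, A[1][2] + B[2][0] = 6 + -2 = 4) = 3 (attained at k = 0)
  C[1][1] = min over k of (A[1][0] + B[0][1] = -2 + 2 = 0, A[1][1] + B[1][1] = 1 + 10 = 11, A[1][2] + B[2][1] = 6 + 0 = 6) = 0 (attained at k = 0)
  C[1][2] = min over k of (A[1][0] + B[0][2] = -2 + 0 = -2, A[1][1] + B[1][2] = 1 + 4 = 5, A[1][2] + B[2][2] = 6 + 5 = 11) = -2 (attained at k = 0)
  C[2][0] = min over k of (A[2][0] + B[0][0] = -5 + 5 = 0, A[2][1] + B[1][0] = 6 + 4 = 10, A[2][2] + B[2][0] = 0 + -2 = -2) = -2 (attained at k = 2)
  C[2][1] = min over k of (A[2][0] + B[0][1] = -5 + 2 = -3, A[2][1] + B[1][1] = 6 + 10 = 16, A[2][2] + B[2][1] = 0 + 0 = 0) = -3 (attained at k = 0)
  C[2][2] = min over k of (A[2][0] + B[0][2] = -5 + 0 = -5, A[2][1] + B[1][2] = 6 + 4 = 10, A[2][2] + B[2][2] = 0 + 5 = 5) = -5 (attained at k = 0)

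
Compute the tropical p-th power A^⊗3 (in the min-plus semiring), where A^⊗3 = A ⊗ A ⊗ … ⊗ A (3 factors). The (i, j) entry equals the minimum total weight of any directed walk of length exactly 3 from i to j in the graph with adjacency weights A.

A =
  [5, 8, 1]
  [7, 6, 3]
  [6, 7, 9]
A^⊗3 =
  [12, 13, 8]
  [14, 15, 10]
  [13, 14, 12]

Each entry (A^⊗3)_ij equals the minimum over all length-3 walks i = v_0 → v_1 → … → v_3 = j of Σ_t A[v_t][v_{t+1}]. For example, for (i, j) = (0, 2) we minimise over 9 possible intermediate vertex sequences; the minimum is 8, attained along the walk 0 → 2 → 0 → 2.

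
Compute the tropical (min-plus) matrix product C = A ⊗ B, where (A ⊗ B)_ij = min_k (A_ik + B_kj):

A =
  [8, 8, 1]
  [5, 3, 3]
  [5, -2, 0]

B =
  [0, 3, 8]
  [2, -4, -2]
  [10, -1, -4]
A ⊗ B =
  [8, 0, -3]
  [5, -1, -1]
  [0, -6, -4]

Apply the min-plus product entry-by-entry:
  C[0][0] = min over k of (A[0][0] + B[0][0] = 8 + 0 = 8, A[0][1] + B[1][0] = 8 + 2 = 10, A[0][2] + B[2][0] = 1 + 10 = 11) = 8 (attained at k = 0)
  C[0][1] = min over k of (A[0][0] + B[0][1] = 8 + 3 = 11, A[0][1] + B[1][1] = 8 + -4 = 4, A[0][2] + B[2][1] = 1 + -1 = 0) = 0 (attained at k = 2)
  C[0][2] = min over k of (A[0][0] + B[0][2] = 8 + 8 = 16, A[0][1] + B[1][2] = 8 + -2 = 6, A[0][2] + B[2][2] = 1 + -4 = -3) = -3 (attained at k = 2)
  C[1][0] = min over k of (A[1][0] + B[0][0] = 5 + 0 = 5, A[1][1] + B[1][0] = 3 + 2 = 5, A[1][2] + B[2][0] = 3 + 10 = 13) = 5 (attained at k = 0)
  C[1][1] = min over k of (A[1][0] + B[0][1] = 5 + 3 = 8, A[1][1] + B[1][1] = 3 + -4 = -1, A[1][2] + B[2][1] = 3 + -1 = 2) = -1 (attained at k = 1)
  C[1][2] = min over k of (A[1][0] + B[0][2] = 5 + 8 = 13, A[1][1] + B[1][2] = 3 + -2 = 1, A[1][2] + B[2][2] = 3 + -4 = -1) = -1 (attained at k = 2)
  C[2][0] = min over k of (A[2][0] + B[0][0] = 5 + 0 = 5, A[2][1] + B[1][0] = -2 + 2 = 0, A[2][2] + B[2][0] = 0 + 10 = 10) = 0 (attained at k = 1)
  C[2][1] = min over k of (A[2][0] + B[0][1] = 5 + 3 = 8, A[2][1] + B[1][1] = -2 + -4 = -6, A[2][2] + B[2][1] = 0 + -1 = -1) = -6 (attained at k = 1)
  C[2][2] = min over k of (A[2][0] + B[0][2] = 5 + 8 = 13, A[2][1] + B[1][2] = -2 + -2 = -4, A[2][2] + B[2][2] = 0 + -4 = -4) = -4 (attained at k = 1)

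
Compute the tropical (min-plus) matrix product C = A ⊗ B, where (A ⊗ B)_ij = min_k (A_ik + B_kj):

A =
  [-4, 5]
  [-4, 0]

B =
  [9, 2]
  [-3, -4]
A ⊗ B =
  [2, -2]
  [-3, -4]

Apply the min-plus product entry-by-entry:
  C[0][0] = min over k of (A[0][0] + B[0][0] = -4 + 9 = 5, A[0][1] + B[1][0] = 5 + -3 = 2) = 2 (attained at k = 1)
  C[0][1] = min over k of (A[0][0] + B[0][1] = -4 + 2 = -2, A[0][1] + B[1][1] = 5 + -4 = 1) = -2 (attained at k = 0)
  C[1][0] = min over k of (A[1][0] + B[0][0] = -4 + 9 = 5, A[1][1] + B[1][0] = 0 + -3 = -3) = -3 (attained at k = 1)
  C[1][1] = min over k of (A[1][0] + B[0][1] = -4 + 2 = -2, A[1][1] + B[1][1] = 0 + -4 = -4) = -4 (attained at k = 1)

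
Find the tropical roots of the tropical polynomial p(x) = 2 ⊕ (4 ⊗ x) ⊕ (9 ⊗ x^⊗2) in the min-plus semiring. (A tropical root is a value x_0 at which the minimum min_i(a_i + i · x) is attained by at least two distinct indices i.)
Roots: {-5, -2}

Each tropical root is a break point of the lower envelope of the lines y = a_i + i · x (there are 3 lines, with slopes 0, 1, ..., 2). Only the lines that attain the minimum somewhere contribute to roots; other lines are dominated. Here the surviving (envelope) indices are i = 2, i = 1, i = 0.
Intersections between consecutive envelope lines give the roots: for adjacent envelope indices i < j the intersection is x = (a_i − a_j) / (j − i). Reading off the sorted break points: {-5, -2}.
Verification: at each break x_0, at least two indices attain the minimum of min_i(a_i + i · x_0).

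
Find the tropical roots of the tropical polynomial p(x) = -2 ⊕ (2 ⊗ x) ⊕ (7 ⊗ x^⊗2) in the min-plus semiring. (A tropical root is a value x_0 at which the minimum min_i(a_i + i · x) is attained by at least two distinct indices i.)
Roots: {-5, -4}

Each tropical root is a break point of the lower envelope of the lines y = a_i + i · x (there are 3 lines, with slopes 0, 1, ..., 2). Only the lines that attain the minimum somewhere contribute to roots; other lines are dominated. Here the surviving (envelope) indices are i = 2, i = 1, i = 0.
Intersections between consecutive envelope lines give the roots: for adjacent envelope indices i < j the intersection is x = (a_i − a_j) / (j − i). Reading off the sorted break points: {-5, -4}.
Verification: at each break x_0, at least two indices attain the minimum of min_i(a_i + i · x_0).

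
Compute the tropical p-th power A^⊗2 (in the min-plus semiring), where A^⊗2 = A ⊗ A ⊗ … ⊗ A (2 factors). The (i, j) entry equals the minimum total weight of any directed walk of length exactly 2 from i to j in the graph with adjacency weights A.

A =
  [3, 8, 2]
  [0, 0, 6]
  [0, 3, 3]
A^⊗2 =
  [2, 5, 5]
  [0, 0, 2]
  [3, 3, 2]

Each entry (A^⊗2)_ij equals the minimum over all length-2 walks i = v_0 → v_1 → … → v_2 = j of Σ_t A[v_t][v_{t+1}]. For example, for (i, j) = (0, 2) we minimise over 3 possible intermediate vertex sequences; the minimum is 5, attained along the walk 0 → 0 → 2.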